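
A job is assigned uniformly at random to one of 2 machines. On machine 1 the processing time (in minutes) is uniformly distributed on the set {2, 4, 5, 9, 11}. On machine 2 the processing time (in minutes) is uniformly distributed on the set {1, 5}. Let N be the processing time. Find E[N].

E[N | machine 1] = (2+4+5+9+11)/5 = 31/5.
E[N | machine 2] = (1+5)/2 = 3.
By the law of total expectation,
E[N] = (1/2)·(31/5) + (1/2)·(3) = 23/5.

23/5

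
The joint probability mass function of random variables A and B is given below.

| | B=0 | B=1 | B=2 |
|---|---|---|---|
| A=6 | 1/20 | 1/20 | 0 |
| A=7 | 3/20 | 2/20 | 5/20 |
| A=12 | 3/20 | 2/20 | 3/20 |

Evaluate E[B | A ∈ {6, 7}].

13/12

P(A ∈ {6, 7}) = 3/5.
Summing B·P(A=x,B=y) over the conditioning event gives 13/20.
E[B | A ∈ {6, 7}] = (13/20) / (3/5) = 13/12.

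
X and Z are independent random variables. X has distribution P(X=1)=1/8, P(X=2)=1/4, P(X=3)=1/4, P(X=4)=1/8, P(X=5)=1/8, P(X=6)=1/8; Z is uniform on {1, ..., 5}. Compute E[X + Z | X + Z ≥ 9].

29/3

P(X + Z ≥ 9) = 3/20.
Summing (X+Z)·P(x,y) over outcomes with X + Z ≥ 9 gives 29/20.
E[X + Z | X + Z ≥ 9] = (29/20) / (3/20) = 29/3.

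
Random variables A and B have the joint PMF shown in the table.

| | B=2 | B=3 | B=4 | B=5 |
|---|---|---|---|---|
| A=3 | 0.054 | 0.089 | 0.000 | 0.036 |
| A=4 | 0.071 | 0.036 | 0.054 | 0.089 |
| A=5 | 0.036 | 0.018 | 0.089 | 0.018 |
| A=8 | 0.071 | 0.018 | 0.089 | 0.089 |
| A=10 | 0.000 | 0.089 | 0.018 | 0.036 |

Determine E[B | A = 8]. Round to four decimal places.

3.7341

P(A = 8) = 0.267.
Σ B·P over the event = 2·(0.071) + 3·(0.018) + 4·(0.089) + 5·(0.089) = 0.997.
E[B | A = 8] = (0.997) / (0.267) = 3.7341.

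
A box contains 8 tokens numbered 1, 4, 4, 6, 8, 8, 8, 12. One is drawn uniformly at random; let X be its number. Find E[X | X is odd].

P(X is odd) = 1/8.
Σ over the event: 1·1/8 = 1/8.
E[X | X is odd] = (1/8) / (1/8) = 1.

1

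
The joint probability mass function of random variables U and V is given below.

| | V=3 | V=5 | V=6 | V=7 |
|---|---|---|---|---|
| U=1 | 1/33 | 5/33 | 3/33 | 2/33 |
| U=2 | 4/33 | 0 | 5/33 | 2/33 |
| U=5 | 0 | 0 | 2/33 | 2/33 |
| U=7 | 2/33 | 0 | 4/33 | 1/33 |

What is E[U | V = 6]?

51/14

P(V = 6) = 14/33.
Σ U·P over the event = 1·(3/33) + 2·(5/33) + 5·(2/33) + 7·(4/33) = 17/11.
E[U | V = 6] = (17/11) / (14/33) = 51/14.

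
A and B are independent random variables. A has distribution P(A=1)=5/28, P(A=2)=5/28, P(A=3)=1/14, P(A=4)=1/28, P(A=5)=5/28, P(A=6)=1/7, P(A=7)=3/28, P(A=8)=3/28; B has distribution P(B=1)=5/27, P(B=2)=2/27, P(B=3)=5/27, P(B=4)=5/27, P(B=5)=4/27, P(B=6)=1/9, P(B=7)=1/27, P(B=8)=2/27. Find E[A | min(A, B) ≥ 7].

P(min(A, B) ≥ 7) = 1/42.
Summing A·P(x,y) over outcomes with min(A, B) ≥ 7 gives 5/28.
E[A | min(A, B) ≥ 7] = (5/28) / (1/42) = 15/2.

15/2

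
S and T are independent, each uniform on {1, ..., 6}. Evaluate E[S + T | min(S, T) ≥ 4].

10

Outcomes with min(S, T) ≥ 4: (4,4), (4,5), (4,6), (5,4), (5,5), (5,6), (6,4), (6,5), (6,6), each with probability 1/36.
E[S + T | min(S, T) ≥ 4] = (8 + 9 + 10 + 9 + 10 + 11 + 10 + 11 + 12) / 9 = 10.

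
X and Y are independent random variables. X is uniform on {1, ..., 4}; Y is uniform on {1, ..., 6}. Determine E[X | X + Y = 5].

Outcomes with X + Y = 5: (1,4), (2,3), (3,2), (4,1), each with probability 1/24.
E[X | X + Y = 5] = (1 + 2 + 3 + 4) / 4 = 5/2.

5/2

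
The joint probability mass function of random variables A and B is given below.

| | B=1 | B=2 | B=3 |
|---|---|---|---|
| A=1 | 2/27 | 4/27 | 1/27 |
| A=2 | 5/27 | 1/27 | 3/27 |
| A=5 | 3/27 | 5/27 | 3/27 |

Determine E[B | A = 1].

P(A = 1) = 7/27.
Σ B·P over the event = 1·(2/27) + 2·(4/27) + 3·(1/27) = 13/27.
E[B | A = 1] = (13/27) / (7/27) = 13/7.

13/7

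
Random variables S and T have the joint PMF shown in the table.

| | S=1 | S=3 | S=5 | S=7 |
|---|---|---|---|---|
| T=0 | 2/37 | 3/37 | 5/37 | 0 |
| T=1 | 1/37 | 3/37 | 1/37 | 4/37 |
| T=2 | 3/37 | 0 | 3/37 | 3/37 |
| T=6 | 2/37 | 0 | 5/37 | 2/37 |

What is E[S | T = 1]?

43/9

P(T = 1) = 9/37.
Summing S·P(S=x,T=y) over the conditioning event gives 43/37.
E[S | T = 1] = (43/37) / (9/37) = 43/9.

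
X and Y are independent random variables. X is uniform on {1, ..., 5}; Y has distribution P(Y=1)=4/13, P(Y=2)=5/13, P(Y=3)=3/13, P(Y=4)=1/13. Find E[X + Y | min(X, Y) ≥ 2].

109/18

P(min(X, Y) ≥ 2) = 36/65.
Summing (X+Y)·P(x,y) over outcomes with min(X, Y) ≥ 2 gives 218/65.
E[X + Y | min(X, Y) ≥ 2] = (218/65) / (36/65) = 109/18.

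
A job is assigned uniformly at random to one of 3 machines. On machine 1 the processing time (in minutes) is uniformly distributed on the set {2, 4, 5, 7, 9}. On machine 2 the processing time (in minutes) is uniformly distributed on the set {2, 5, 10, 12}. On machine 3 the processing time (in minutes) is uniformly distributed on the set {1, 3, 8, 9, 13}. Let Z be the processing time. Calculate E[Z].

389/60

E[Z | machine 1] = (2+4+5+7+9)/5 = 27/5.
E[Z | machine 2] = (2+5+10+12)/4 = 29/4.
E[Z | machine 3] = (1+3+8+9+13)/5 = 34/5.
By the law of total expectation,
E[Z] = (1/3)·(27/5) + (1/3)·(29/4) + (1/3)·(34/5) = 389/60.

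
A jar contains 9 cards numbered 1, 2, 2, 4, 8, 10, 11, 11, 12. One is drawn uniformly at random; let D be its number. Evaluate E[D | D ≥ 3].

28/3

P(D ≥ 3) = 2/3.
Σ over the event: 4·1/9 + 8·1/9 + 10·1/9 + 11·2/9 + 12·1/9 = 56/9.
E[D | D ≥ 3] = (56/9) / (2/3) = 28/3.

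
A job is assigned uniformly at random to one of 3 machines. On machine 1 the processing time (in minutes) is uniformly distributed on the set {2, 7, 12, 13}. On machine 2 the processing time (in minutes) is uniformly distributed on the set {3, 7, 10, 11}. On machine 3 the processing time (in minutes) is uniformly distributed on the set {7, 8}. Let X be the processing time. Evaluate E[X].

E[X | machine 1] = (2+7+12+13)/4 = 17/2.
E[X | machine 2] = (3+7+10+11)/4 = 31/4.
E[X | machine 3] = (7+8)/2 = 15/2.
E[X] = (1/3)·(17/2) + (1/3)·(31/4) + (1/3)·(15/2) = 95/12.

95/12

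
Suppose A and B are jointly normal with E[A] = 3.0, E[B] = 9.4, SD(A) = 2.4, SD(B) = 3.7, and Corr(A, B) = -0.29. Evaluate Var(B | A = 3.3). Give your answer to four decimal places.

For a bivariate normal, Var(B | A=x) = σ_B²(1 − ρ²).
Var(B | A=3.3) = (3.7)²·(1 − (-0.29)²) = 13.69·0.9159 = 12.5387.

12.5387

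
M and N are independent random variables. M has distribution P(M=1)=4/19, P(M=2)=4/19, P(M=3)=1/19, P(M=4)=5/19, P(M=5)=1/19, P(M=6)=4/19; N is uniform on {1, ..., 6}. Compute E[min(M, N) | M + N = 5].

P(M + N = 5) = 7/57.
Summing min(M,N)·P(x,y) over outcomes with M + N = 5 gives 1/6.
E[min(M, N) | M + N = 5] = (1/6) / (7/57) = 19/14.

19/14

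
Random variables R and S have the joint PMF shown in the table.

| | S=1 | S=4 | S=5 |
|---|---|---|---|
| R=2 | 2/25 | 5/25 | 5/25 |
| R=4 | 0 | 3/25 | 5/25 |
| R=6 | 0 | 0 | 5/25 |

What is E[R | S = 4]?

11/4

P(S = 4) = 8/25.
Σ R·P over the event = 2·(5/25) + 4·(3/25) = 22/25.
E[R | S = 4] = (22/25) / (8/25) = 11/4.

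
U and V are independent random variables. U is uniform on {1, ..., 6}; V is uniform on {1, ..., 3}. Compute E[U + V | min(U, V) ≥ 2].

13/2

P(min(U, V) ≥ 2) = 5/9.
Summing (U+V)·P(x,y) over outcomes with min(U, V) ≥ 2 gives 65/18.
E[U + V | min(U, V) ≥ 2] = (65/18) / (5/9) = 13/2.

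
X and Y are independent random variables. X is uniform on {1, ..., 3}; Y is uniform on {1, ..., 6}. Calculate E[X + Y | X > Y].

4

P(X > Y) = 1/6.
Summing (X+Y)·P(x,y) over outcomes with X > Y gives 2/3.
E[X + Y | X > Y] = (2/3) / (1/6) = 4.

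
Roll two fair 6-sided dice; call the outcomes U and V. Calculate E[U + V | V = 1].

Outcomes with V = 1: (1,1), (2,1), (3,1), (4,1), (5,1), (6,1), each with probability 1/36.
E[U + V | V = 1] = (2 + 3 + 4 + 5 + 6 + 7) / 6 = 9/2.

9/2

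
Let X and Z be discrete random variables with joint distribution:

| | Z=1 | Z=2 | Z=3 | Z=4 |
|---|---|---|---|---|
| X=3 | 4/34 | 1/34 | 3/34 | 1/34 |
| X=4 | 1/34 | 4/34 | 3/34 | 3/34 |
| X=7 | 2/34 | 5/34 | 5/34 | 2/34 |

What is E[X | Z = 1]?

P(Z = 1) = 7/34.
Σ X·P over the event = 3·(4/34) + 4·(1/34) + 7·(2/34) = 15/17.
E[X | Z = 1] = (15/17) / (7/34) = 30/7.

30/7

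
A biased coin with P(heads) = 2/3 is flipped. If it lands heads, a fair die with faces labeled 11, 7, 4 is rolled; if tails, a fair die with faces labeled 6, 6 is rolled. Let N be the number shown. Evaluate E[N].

62/9

E[N | heads] = (11+7+4)/3 = 22/3.
E[N | tails] = (6+6)/2 = 6.
E[N] = (2/3)·(22/3) + (1/3)·(6) = 62/9.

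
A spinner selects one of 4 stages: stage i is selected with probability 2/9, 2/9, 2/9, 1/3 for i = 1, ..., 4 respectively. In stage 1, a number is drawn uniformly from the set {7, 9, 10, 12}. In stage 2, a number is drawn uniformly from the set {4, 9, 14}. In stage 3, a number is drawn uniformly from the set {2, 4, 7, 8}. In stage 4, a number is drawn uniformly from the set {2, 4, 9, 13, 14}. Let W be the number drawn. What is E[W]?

E[W | stage 1] = (7+9+10+12)/4 = 19/2.
E[W | stage 2] = (4+9+14)/3 = 9.
E[W | stage 3] = (2+4+7+8)/4 = 21/4.
E[W | stage 4] = (2+4+9+13+14)/5 = 42/5.
E[W] = (2/9)·(19/2) + (2/9)·(9) + (2/9)·(21/4) + (1/3)·(42/5) = 727/90.

727/90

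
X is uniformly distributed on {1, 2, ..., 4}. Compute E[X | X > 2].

Given X > 2, X is equally likely to be any of {3, 4}.
E[X | X > 2] = (3 + 4) / 2 = 7/2.

7/2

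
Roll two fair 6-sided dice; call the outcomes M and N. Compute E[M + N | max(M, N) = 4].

Outcomes with max(M, N) = 4: (1,4), (2,4), (3,4), (4,1), (4,2), (4,3), (4,4), each with probability 1/36.
E[M + N | max(M, N) = 4] = (5 + 6 + 7 + 5 + 6 + 7 + 8) / 7 = 44/7.

44/7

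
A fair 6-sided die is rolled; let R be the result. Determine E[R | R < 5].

5/2

Given R < 5, R is equally likely to be any of {1, 2, 3, 4}.
E[R | R < 5] = (1 + 2 + 3 + 4) / 4 = 5/2.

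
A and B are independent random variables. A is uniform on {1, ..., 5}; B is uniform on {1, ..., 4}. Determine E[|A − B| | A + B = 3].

P(A + B = 3) = 1/10.
Summing |A−B|·P(x,y) over outcomes with A + B = 3 gives 1/10.
E[|A − B| | A + B = 3] = (1/10) / (1/10) = 1.

1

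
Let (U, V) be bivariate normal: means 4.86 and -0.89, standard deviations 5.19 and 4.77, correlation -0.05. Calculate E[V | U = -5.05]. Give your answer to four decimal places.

-0.4346

The regression of V on U has slope ρ·σ_V/σ_U and passes through (μ_U, μ_V).
E[V | U=-5.05] = -0.89 + (-0.05)·(4.77/5.19)·(-5.05 − (4.86)) = -0.89 + (-0.045954)·(-9.91) = -0.4346.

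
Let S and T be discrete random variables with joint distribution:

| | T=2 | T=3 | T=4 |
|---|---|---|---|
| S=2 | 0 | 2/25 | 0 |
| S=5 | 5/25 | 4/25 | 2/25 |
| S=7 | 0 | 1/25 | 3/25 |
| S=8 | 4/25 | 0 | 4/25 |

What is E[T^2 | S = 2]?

9

P(S = 2) = 2/25.
Σ T^2·P over the event = 9·(2/25) = 18/25.
E[T^2 | S = 2] = (18/25) / (2/25) = 9.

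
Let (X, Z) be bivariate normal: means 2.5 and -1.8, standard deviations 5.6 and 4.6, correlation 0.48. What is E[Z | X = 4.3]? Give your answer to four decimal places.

-1.0903

The regression of Z on X has slope ρ·σ_Z/σ_X and passes through (μ_X, μ_Z).
E[Z | X=4.3] = -1.8 + (0.48)·(4.6/5.6)·(4.3 − (2.5)) = -1.8 + (0.39429)·(1.8) = -1.0903.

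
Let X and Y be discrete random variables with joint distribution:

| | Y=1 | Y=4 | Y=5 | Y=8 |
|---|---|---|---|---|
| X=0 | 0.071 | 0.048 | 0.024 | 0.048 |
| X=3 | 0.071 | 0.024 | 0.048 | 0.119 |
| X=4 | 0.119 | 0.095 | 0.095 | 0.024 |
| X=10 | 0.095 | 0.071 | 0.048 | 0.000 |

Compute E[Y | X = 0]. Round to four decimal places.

P(X = 0) = 0.191.
Summing Y·P(X=x,Y=y) over the conditioning event gives 0.767.
E[Y | X = 0] = (0.767) / (0.191) = 4.0157.

4.0157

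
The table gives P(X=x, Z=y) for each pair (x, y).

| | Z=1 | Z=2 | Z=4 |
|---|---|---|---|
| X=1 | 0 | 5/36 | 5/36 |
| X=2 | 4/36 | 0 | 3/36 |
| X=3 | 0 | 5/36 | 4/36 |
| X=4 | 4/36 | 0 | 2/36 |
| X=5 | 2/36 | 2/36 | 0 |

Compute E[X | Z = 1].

17/5

P(Z = 1) = 5/18.
Σ X·P over the event = 2·(4/36) + 4·(4/36) + 5·(2/36) = 17/18.
E[X | Z = 1] = (17/18) / (5/18) = 17/5.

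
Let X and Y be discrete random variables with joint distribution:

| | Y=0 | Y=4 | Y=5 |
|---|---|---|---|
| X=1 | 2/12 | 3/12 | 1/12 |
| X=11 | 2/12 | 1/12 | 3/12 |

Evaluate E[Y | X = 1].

P(X = 1) = 1/2.
Summing Y·P(X=x,Y=y) over the conditioning event gives 17/12.
E[Y | X = 1] = (17/12) / (1/2) = 17/6.

17/6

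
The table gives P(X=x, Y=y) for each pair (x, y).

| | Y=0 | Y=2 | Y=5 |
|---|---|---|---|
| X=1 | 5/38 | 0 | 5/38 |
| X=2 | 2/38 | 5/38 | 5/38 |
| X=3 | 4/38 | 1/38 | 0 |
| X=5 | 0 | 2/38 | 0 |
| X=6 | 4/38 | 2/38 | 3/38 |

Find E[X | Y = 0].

3

P(Y = 0) = 15/38.
Σ X·P over the event = 1·(5/38) + 2·(2/38) + 3·(4/38) + 6·(4/38) = 45/38.
E[X | Y = 0] = (45/38) / (15/38) = 3.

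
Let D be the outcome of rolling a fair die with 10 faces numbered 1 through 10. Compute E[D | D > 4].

Given D > 4, D is equally likely to be any of {5, 6, 7, 8, 9, 10}.
E[D | D > 4] = (5 + 6 + 7 + 8 + 9 + 10) / 6 = 15/2.

15/2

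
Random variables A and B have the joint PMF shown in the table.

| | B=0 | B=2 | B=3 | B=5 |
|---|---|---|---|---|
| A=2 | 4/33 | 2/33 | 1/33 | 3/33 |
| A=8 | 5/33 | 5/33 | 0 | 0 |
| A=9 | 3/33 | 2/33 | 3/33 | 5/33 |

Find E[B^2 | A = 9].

160/13

P(A = 9) = 13/33.
Σ B^2·P over the event = 0·(3/33) + 4·(2/33) + 9·(3/33) + 25·(5/33) = 160/33.
E[B^2 | A = 9] = (160/33) / (13/33) = 160/13.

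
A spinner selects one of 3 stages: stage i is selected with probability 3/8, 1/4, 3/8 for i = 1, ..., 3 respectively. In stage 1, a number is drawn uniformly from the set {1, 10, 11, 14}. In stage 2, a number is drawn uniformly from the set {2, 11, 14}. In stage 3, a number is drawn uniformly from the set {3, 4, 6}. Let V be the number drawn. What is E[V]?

E[V | stage 1] = (1+10+11+14)/4 = 9.
E[V | stage 2] = (2+11+14)/3 = 9.
E[V | stage 3] = (3+4+6)/3 = 13/3.
By the law of total expectation,
E[V] = (3/8)·(9) + (1/4)·(9) + (3/8)·(13/3) = 29/4.

29/4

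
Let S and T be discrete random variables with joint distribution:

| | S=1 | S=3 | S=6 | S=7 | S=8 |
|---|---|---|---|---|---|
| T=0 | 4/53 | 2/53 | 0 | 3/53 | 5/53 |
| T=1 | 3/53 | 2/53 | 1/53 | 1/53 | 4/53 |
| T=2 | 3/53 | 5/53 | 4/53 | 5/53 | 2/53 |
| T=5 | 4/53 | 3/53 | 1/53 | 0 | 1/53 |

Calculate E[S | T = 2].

P(T = 2) = 19/53.
Σ S·P over the event = 1·(3/53) + 3·(5/53) + 6·(4/53) + 7·(5/53) + 8·(2/53) = 93/53.
E[S | T = 2] = (93/53) / (19/53) = 93/19.

93/19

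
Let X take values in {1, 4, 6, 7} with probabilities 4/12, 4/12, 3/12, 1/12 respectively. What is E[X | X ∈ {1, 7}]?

11/5

P(X ∈ {1, 7}) = 5/12.
Σ over the event: 1·1/3 + 7·1/12 = 11/12.
E[X | X ∈ {1, 7}] = (11/12) / (5/12) = 11/5.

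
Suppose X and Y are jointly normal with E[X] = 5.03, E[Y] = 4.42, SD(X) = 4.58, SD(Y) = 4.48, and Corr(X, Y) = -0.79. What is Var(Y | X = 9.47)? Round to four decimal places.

7.5445

Var(Y | X=x) = (1 − ρ²)·σ_Y².
Var(Y | X=9.47) = (4.48)²·(1 − (-0.79)²) = 20.0704·0.3759 = 7.5445.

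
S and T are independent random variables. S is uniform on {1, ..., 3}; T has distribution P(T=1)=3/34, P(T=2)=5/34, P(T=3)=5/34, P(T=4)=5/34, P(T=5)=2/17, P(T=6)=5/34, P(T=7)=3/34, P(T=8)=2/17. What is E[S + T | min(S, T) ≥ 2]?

P(min(S, T) ≥ 2) = 31/51.
Summing (S+T)·P(x,y) over outcomes with min(S, T) ≥ 2 gives 451/102.
E[S + T | min(S, T) ≥ 2] = (451/102) / (31/51) = 451/62.

451/62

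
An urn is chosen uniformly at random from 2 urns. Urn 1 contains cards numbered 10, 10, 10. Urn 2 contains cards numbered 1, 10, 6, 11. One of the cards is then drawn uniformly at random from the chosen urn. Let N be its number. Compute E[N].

17/2

E[N | urn 1] = (10+10+10)/3 = 10.
E[N | urn 2] = (1+10+6+11)/4 = 7.
E[N] = (1/2)·(10) + (1/2)·(7) = 17/2.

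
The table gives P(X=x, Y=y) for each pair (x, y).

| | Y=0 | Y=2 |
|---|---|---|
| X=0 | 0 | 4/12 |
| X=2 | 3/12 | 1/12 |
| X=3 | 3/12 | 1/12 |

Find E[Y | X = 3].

P(X = 3) = 1/3.
Σ Y·P over the event = 0·(3/12) + 2·(1/12) = 1/6.
E[Y | X = 3] = (1/6) / (1/3) = 1/2.

1/2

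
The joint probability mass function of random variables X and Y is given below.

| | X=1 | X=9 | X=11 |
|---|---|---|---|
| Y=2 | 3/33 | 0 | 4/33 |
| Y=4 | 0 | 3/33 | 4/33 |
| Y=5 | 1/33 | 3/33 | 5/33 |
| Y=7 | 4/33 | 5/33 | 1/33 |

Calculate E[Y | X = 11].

4

P(X = 11) = 14/33.
Σ Y·P over the event = 2·(4/33) + 4·(4/33) + 5·(5/33) + 7·(1/33) = 56/33.
E[Y | X = 11] = (56/33) / (14/33) = 4.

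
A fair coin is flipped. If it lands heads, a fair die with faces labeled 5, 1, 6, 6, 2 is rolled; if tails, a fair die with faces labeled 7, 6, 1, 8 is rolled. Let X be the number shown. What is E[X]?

E[X | heads] = (5+1+6+6+2)/5 = 4.
E[X | tails] = (7+6+1+8)/4 = 11/2.
By the law of total expectation,
E[X] = (1/2)·(4) + (1/2)·(11/2) = 19/4.

19/4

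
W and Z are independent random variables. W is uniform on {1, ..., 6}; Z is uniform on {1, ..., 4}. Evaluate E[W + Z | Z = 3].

13/2

Outcomes with Z = 3: (1,3), (2,3), (3,3), (4,3), (5,3), (6,3), each with probability 1/24.
E[W + Z | Z = 3] = (4 + 5 + 6 + 7 + 8 + 9) / 6 = 13/2.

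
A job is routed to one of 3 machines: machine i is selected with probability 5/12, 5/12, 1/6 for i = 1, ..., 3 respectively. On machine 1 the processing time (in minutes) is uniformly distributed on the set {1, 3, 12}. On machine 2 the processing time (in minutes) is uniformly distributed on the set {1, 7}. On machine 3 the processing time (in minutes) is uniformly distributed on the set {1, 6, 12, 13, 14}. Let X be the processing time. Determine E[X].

E[X | machine 1] = (1+3+12)/3 = 16/3.
E[X | machine 2] = (1+7)/2 = 4.
E[X | machine 3] = (1+6+12+13+14)/5 = 46/5.
By the law of total expectation,
E[X] = (5/12)·(16/3) + (5/12)·(4) + (1/6)·(46/5) = 244/45.

244/45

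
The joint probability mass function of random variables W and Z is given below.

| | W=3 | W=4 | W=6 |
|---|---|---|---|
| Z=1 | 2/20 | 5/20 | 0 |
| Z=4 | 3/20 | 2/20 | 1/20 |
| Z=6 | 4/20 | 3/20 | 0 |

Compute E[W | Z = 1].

26/7

P(Z = 1) = 7/20.
Σ W·P over the event = 3·(2/20) + 4·(5/20) = 13/10.
E[W | Z = 1] = (13/10) / (7/20) = 26/7.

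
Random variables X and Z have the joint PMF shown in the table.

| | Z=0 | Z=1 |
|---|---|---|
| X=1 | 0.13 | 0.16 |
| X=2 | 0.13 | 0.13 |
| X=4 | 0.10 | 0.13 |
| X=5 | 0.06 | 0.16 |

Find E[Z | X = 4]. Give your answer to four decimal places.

P(X = 4) = 0.23.
Summing Z·P(X=x,Z=y) over the conditioning event gives 0.13.
E[Z | X = 4] = (0.13) / (0.23) = 0.5652.

0.5652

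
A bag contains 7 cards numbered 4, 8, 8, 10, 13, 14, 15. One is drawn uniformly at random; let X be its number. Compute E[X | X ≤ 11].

P(X ≤ 11) = 4/7.
Σ over the event: 4·1/7 + 8·2/7 + 10·1/7 = 30/7.
E[X | X ≤ 11] = (30/7) / (4/7) = 15/2.

15/2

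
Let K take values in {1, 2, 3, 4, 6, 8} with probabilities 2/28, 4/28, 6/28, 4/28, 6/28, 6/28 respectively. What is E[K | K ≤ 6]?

P(K ≤ 6) = 11/14.
Σ over the event: 1·1/14 + 2·1/7 + 3·3/14 + 4·1/7 + 6·3/14 = 20/7.
E[K | K ≤ 6] = (20/7) / (11/14) = 40/11.

40/11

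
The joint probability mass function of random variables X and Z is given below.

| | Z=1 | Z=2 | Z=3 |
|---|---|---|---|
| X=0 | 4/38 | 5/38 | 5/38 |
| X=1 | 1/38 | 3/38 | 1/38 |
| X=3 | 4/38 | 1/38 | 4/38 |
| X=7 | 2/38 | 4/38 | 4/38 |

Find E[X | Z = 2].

P(Z = 2) = 13/38.
Σ X·P over the event = 0·(5/38) + 1·(3/38) + 3·(1/38) + 7·(4/38) = 17/19.
E[X | Z = 2] = (17/19) / (13/38) = 34/13.

34/13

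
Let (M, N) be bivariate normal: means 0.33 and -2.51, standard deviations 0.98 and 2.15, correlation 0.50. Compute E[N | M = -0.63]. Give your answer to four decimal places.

For a bivariate normal, E[N | M=x] = μ_N + ρ·(σ_N/σ_M)·(x − μ_M).
E[N | M=-0.63] = -2.51 + (0.50)·(2.15/0.98)·(-0.63 − (0.33)) = -2.51 + (1.09694)·(-0.96) = -3.5631.

-3.5631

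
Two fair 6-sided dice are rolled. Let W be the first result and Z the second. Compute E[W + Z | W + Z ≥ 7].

26/3

P(W + Z ≥ 7) = 7/12.
Summing (W+Z)·P(x,y) over outcomes with W + Z ≥ 7 gives 91/18.
E[W + Z | W + Z ≥ 7] = (91/18) / (7/12) = 26/3.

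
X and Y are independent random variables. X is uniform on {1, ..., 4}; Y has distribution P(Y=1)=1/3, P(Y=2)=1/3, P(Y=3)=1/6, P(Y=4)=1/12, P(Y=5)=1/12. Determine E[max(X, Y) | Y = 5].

P(Y = 5) = 1/12.
Summing max(X,Y)·P(x,y) over outcomes with Y = 5 gives 5/12.
E[max(X, Y) | Y = 5] = (5/12) / (1/12) = 5.

5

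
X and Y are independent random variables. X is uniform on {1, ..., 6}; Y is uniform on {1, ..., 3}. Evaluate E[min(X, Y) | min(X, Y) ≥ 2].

12/5

Outcomes with min(X, Y) ≥ 2: (2,2), (2,3), (3,2), (3,3), (4,2), (4,3), (5,2), (5,3), (6,2), (6,3), each with probability 1/18.
E[min(X, Y) | min(X, Y) ≥ 2] = (2 + 2 + 2 + 3 + 2 + 3 + 2 + 3 + 2 + 3) / 10 = 12/5.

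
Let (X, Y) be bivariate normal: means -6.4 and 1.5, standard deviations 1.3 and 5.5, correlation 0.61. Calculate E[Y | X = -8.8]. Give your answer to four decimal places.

-4.6938

For a bivariate normal, E[Y | X=x] = μ_Y + ρ·(σ_Y/σ_X)·(x − μ_X).
E[Y | X=-8.8] = 1.5 + (0.61)·(5.5/1.3)·(-8.8 − (-6.4)) = 1.5 + (2.58077)·(-2.4) = -4.6938.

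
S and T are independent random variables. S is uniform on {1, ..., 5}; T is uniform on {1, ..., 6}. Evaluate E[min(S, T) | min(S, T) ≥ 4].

13/3

Outcomes with min(S, T) ≥ 4: (4,4), (4,5), (4,6), (5,4), (5,5), (5,6), each with probability 1/30.
E[min(S, T) | min(S, T) ≥ 4] = (4 + 4 + 4 + 4 + 5 + 5) / 6 = 13/3.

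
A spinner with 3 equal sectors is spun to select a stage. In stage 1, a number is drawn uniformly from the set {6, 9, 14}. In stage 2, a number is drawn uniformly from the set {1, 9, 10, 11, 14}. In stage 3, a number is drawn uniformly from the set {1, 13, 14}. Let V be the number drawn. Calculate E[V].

28/3

E[V | stage 1] = (6+9+14)/3 = 29/3.
E[V | stage 2] = (1+9+10+11+14)/5 = 9.
E[V | stage 3] = (1+13+14)/3 = 28/3.
By the law of total expectation,
E[V] = (1/3)·(29/3) + (1/3)·(9) + (1/3)·(28/3) = 28/3.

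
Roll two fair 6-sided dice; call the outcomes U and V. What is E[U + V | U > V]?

7

P(U > V) = 5/12.
Summing (U+V)·P(x,y) over outcomes with U > V gives 35/12.
E[U + V | U > V] = (35/12) / (5/12) = 7.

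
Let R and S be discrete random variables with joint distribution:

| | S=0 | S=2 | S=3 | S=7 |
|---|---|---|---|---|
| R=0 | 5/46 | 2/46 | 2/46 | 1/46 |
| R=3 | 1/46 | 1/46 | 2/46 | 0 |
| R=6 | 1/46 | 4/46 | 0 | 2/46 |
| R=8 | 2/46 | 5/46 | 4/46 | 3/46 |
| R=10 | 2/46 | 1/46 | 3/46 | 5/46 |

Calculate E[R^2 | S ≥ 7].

764/11

P(S ≥ 7) = 11/46.
Σ R^2·P over the event = 0·(1/46) + 36·(2/46) + 64·(3/46) + 100·(5/46) = 382/23.
E[R^2 | S ≥ 7] = (382/23) / (11/46) = 764/11.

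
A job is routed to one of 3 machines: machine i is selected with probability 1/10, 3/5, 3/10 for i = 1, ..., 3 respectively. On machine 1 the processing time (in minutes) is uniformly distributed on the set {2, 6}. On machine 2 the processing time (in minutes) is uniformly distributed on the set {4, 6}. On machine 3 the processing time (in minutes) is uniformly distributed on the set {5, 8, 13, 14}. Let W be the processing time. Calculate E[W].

E[W | machine 1] = (2+6)/2 = 4.
E[W | machine 2] = (4+6)/2 = 5.
E[W | machine 3] = (5+8+13+14)/4 = 10.
By the law of total expectation,
E[W] = (1/10)·(4) + (3/5)·(5) + (3/10)·(10) = 32/5.

32/5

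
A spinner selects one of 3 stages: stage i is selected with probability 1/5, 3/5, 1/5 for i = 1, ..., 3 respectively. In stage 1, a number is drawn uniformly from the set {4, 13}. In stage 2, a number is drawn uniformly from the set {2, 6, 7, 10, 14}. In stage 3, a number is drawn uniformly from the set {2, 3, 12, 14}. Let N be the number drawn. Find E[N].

793/100

E[N | stage 1] = (4+13)/2 = 17/2.
E[N | stage 2] = (2+6+7+10+14)/5 = 39/5.
E[N | stage 3] = (2+3+12+14)/4 = 31/4.
E[N] = (1/5)·(17/2) + (3/5)·(39/5) + (1/5)·(31/4) = 793/100.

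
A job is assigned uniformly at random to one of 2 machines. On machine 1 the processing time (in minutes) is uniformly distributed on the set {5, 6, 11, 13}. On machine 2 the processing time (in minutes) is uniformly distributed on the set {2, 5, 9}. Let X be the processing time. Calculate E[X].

169/24

E[X | machine 1] = (5+6+11+13)/4 = 35/4.
E[X | machine 2] = (2+5+9)/3 = 16/3.
E[X] = (1/2)·(35/4) + (1/2)·(16/3) = 169/24.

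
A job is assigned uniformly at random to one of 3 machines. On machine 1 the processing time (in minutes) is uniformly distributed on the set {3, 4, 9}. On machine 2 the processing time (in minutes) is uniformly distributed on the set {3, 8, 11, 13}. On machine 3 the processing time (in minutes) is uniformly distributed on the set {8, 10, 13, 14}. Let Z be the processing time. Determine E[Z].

E[Z | machine 1] = (3+4+9)/3 = 16/3.
E[Z | machine 2] = (3+8+11+13)/4 = 35/4.
E[Z | machine 3] = (8+10+13+14)/4 = 45/4.
E[Z] = (1/3)·(16/3) + (1/3)·(35/4) + (1/3)·(45/4) = 76/9.

76/9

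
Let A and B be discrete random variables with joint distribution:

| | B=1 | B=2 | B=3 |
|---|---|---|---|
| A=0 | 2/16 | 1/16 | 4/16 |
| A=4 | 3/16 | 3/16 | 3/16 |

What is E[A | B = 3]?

12/7

P(B = 3) = 7/16.
Σ A·P over the event = 0·(4/16) + 4·(3/16) = 3/4.
E[A | B = 3] = (3/4) / (7/16) = 12/7.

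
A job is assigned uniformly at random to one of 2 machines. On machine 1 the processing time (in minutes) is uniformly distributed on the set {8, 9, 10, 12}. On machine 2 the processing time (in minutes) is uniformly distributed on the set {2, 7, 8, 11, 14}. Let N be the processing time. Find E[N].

363/40

E[N | machine 1] = (8+9+10+12)/4 = 39/4.
E[N | machine 2] = (2+7+8+11+14)/5 = 42/5.
E[N] = (1/2)·(39/4) + (1/2)·(42/5) = 363/40.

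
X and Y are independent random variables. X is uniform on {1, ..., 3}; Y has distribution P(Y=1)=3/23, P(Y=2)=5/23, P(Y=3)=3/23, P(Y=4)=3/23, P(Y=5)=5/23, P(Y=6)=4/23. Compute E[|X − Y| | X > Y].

14/11

P(X > Y) = 11/69.
Summing |X−Y|·P(x,y) over outcomes with X > Y gives 14/69.
E[|X − Y| | X > Y] = (14/69) / (11/69) = 14/11.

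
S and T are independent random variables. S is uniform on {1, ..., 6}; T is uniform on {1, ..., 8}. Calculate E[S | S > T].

P(S > T) = 5/16.
Summing S·P(x,y) over outcomes with S > T gives 35/24.
E[S | S > T] = (35/24) / (5/16) = 14/3.

14/3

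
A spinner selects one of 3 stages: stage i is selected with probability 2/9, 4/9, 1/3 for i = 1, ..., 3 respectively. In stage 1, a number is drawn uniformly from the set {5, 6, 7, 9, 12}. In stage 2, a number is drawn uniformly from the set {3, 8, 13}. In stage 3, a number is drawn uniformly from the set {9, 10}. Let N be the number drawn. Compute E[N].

E[N | stage 1] = (5+6+7+9+12)/5 = 39/5.
E[N | stage 2] = (3+8+13)/3 = 8.
E[N | stage 3] = (9+10)/2 = 19/2.
E[N] = (2/9)·(39/5) + (4/9)·(8) + (1/3)·(19/2) = 761/90.

761/90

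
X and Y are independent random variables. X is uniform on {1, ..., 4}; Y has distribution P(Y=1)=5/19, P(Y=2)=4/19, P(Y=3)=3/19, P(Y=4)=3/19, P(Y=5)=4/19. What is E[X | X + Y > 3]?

P(X + Y > 3) = 31/38.
Summing X·P(x,y) over outcomes with X + Y > 3 gives 9/4.
E[X | X + Y > 3] = (9/4) / (31/38) = 171/62.

171/62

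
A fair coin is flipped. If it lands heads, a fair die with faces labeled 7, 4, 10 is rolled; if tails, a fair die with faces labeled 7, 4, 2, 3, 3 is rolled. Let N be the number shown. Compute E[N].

E[N | heads] = (7+4+10)/3 = 7.
E[N | tails] = (7+4+2+3+3)/5 = 19/5.
E[N] = (1/2)·(7) + (1/2)·(19/5) = 27/5.

27/5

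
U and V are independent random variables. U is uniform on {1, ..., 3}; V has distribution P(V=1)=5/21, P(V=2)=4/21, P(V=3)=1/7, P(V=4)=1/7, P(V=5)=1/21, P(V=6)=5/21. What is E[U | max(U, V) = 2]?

22/13

P(max(U, V) = 2) = 13/63.
Summing U·P(x,y) over outcomes with max(U, V) = 2 gives 22/63.
E[U | max(U, V) = 2] = (22/63) / (13/63) = 22/13.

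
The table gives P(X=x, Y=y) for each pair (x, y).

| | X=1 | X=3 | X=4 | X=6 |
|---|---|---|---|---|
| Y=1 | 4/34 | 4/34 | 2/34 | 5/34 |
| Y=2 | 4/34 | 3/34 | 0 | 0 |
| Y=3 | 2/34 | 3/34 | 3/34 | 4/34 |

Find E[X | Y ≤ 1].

18/5

P(Y ≤ 1) = 15/34.
Summing X·P(X=x,Y=y) over the conditioning event gives 27/17.
E[X | Y ≤ 1] = (27/17) / (15/34) = 18/5.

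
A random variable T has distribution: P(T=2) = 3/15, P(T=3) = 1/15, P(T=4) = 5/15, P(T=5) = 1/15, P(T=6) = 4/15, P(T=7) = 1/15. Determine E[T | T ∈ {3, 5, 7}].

P(T ∈ {3, 5, 7}) = 1/5.
Σ over the event: 3·1/15 + 5·1/15 + 7·1/15 = 1.
E[T | T ∈ {3, 5, 7}] = (1) / (1/5) = 5.

5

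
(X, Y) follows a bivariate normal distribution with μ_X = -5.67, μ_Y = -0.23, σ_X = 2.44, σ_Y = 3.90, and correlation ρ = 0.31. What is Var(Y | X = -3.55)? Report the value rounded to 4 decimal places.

For a bivariate normal, Var(Y | X=x) = σ_Y²(1 − ρ²).
Var(Y | X=-3.55) = (3.90)²·(1 − (0.31)²) = 15.21·0.9039 = 13.7483.

13.7483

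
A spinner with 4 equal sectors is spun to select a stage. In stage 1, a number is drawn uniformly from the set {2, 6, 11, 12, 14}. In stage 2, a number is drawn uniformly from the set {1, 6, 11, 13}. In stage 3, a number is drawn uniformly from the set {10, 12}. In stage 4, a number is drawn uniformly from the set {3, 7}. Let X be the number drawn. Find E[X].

E[X | stage 1] = (2+6+11+12+14)/5 = 9.
E[X | stage 2] = (1+6+11+13)/4 = 31/4.
E[X | stage 3] = (10+12)/2 = 11.
E[X | stage 4] = (3+7)/2 = 5.
E[X] = (1/4)·(9) + (1/4)·(31/4) + (1/4)·(11) + (1/4)·(5) = 131/16.

131/16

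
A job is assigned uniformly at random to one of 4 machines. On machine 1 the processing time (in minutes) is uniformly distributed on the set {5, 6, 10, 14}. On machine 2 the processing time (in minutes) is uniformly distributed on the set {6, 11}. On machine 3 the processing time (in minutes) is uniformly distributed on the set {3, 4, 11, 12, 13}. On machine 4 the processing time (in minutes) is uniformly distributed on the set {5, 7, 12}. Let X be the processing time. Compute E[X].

E[X | machine 1] = (5+6+10+14)/4 = 35/4.
E[X | machine 2] = (6+11)/2 = 17/2.
E[X | machine 3] = (3+4+11+12+13)/5 = 43/5.
E[X | machine 4] = (5+7+12)/3 = 8.
E[X] = (1/4)·(35/4) + (1/4)·(17/2) + (1/4)·(43/5) + (1/4)·(8) = 677/80.

677/80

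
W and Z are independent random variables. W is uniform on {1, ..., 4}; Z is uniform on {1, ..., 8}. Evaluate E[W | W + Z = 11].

Outcomes with W + Z = 11: (3,8), (4,7), each with probability 1/32.
E[W | W + Z = 11] = (3 + 4) / 2 = 7/2.

7/2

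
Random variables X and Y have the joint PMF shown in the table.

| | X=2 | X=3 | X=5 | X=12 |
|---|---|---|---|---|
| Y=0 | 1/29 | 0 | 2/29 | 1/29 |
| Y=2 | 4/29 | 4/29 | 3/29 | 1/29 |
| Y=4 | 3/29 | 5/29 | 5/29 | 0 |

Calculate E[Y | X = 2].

P(X = 2) = 8/29.
Σ Y·P over the event = 0·(1/29) + 2·(4/29) + 4·(3/29) = 20/29.
E[Y | X = 2] = (20/29) / (8/29) = 5/2.

5/2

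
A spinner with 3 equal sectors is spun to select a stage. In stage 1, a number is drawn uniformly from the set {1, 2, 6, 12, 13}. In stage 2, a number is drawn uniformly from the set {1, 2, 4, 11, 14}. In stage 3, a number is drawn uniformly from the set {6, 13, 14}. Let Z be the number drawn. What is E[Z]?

121/15

E[Z | stage 1] = (1+2+6+12+13)/5 = 34/5.
E[Z | stage 2] = (1+2+4+11+14)/5 = 32/5.
E[Z | stage 3] = (6+13+14)/3 = 11.
By the law of total expectation,
E[Z] = (1/3)·(34/5) + (1/3)·(32/5) + (1/3)·(11) = 121/15.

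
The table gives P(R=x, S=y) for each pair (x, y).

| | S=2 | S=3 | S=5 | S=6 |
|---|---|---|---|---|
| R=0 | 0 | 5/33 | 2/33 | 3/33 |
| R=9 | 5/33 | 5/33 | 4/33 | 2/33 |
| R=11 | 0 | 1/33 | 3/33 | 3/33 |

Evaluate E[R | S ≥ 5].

120/17

P(S ≥ 5) = 17/33.
Summing R·P(R=x,S=y) over the conditioning event gives 40/11.
E[R | S ≥ 5] = (40/11) / (17/33) = 120/17.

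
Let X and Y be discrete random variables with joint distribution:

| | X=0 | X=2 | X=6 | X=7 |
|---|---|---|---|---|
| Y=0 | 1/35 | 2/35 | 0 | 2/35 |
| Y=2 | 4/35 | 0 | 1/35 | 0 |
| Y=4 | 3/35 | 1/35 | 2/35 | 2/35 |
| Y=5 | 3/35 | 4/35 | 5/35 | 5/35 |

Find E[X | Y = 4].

7/2

P(Y = 4) = 8/35.
Σ X·P over the event = 0·(3/35) + 2·(1/35) + 6·(2/35) + 7·(2/35) = 4/5.
E[X | Y = 4] = (4/5) / (8/35) = 7/2.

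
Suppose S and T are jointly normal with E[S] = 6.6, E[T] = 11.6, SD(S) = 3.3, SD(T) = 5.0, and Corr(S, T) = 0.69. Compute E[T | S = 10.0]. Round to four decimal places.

15.1545

E[T | S=x] = μ_T + ρ(σ_T/σ_S)(x − μ_S) for jointly normal variables.
E[T | S=10.0] = 11.6 + (0.69)·(5.0/3.3)·(10.0 − (6.6)) = 11.6 + (1.04545)·(3.4) = 15.1545.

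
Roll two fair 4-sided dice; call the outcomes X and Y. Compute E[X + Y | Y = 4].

13/2

P(Y = 4) = 1/4.
Summing (X+Y)·P(x,y) over outcomes with Y = 4 gives 13/8.
E[X + Y | Y = 4] = (13/8) / (1/4) = 13/2.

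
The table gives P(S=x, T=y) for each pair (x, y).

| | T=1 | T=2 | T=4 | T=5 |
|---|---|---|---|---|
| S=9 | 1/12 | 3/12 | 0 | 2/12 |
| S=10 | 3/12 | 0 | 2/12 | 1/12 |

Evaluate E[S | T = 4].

10

P(T = 4) = 1/6.
Σ S·P over the event = 10·(2/12) = 5/3.
E[S | T = 4] = (5/3) / (1/6) = 10.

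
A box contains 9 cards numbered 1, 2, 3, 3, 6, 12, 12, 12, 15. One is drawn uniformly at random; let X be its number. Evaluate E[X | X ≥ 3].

P(X ≥ 3) = 7/9.
Σ over the event: 3·2/9 + 6·1/9 + 12·1/3 + 15·1/9 = 7.
E[X | X ≥ 3] = (7) / (7/9) = 9.

9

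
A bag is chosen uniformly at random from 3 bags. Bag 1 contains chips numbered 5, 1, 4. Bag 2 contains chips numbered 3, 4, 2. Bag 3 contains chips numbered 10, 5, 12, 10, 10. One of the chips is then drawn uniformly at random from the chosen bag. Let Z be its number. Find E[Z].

E[Z | bag 1] = (5+1+4)/3 = 10/3.
E[Z | bag 2] = (3+4+2)/3 = 3.
E[Z | bag 3] = (10+5+12+10+10)/5 = 47/5.
By the law of total expectation,
E[Z] = (1/3)·(10/3) + (1/3)·(3) + (1/3)·(47/5) = 236/45.

236/45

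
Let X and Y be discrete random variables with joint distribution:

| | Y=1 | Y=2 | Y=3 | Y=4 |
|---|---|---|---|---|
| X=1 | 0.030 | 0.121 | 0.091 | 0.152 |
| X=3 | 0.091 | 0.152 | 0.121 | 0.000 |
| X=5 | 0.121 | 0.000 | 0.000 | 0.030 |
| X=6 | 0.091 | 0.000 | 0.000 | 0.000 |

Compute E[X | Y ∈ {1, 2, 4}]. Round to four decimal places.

P(Y ∈ {1, 2, 4}) = 0.788.
Σ X·P over the event = 1·(0.030) + 1·(0.121) + 1·(0.152) + 3·(0.091) + 3·(0.152) + 5·(0.121) + 5·(0.030) + 6·(0.091) = 2.333.
E[X | Y ∈ {1, 2, 4}] = (2.333) / (0.788) = 2.9607.

2.9607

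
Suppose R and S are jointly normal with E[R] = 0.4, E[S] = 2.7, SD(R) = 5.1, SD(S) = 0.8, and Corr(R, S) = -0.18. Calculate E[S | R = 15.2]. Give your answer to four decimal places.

2.2821

For a bivariate normal, E[S | R=x] = μ_S + ρ·(σ_S/σ_R)·(x − μ_R).
E[S | R=15.2] = 2.7 + (-0.18)·(0.8/5.1)·(15.2 − (0.4)) = 2.7 + (-0.028235)·(14.8) = 2.2821.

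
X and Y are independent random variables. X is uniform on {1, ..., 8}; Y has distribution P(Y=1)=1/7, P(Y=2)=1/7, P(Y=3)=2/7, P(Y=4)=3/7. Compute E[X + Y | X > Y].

303/35

P(X > Y) = 5/8.
Summing (X+Y)·P(x,y) over outcomes with X > Y gives 303/56.
E[X + Y | X > Y] = (303/56) / (5/8) = 303/35.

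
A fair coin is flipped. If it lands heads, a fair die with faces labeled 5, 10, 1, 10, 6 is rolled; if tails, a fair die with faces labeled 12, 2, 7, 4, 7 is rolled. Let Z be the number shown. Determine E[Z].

E[Z | heads] = (5+10+1+10+6)/5 = 32/5.
E[Z | tails] = (12+2+7+4+7)/5 = 32/5.
By the law of total expectation,
E[Z] = (1/2)·(32/5) + (1/2)·(32/5) = 32/5.

32/5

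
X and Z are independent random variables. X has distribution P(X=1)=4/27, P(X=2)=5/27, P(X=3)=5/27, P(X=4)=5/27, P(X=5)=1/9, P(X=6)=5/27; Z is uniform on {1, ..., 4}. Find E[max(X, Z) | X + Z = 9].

45/8

P(X + Z = 9) = 2/27.
Summing max(X,Z)·P(x,y) over outcomes with X + Z = 9 gives 5/12.
E[max(X, Z) | X + Z = 9] = (5/12) / (2/27) = 45/8.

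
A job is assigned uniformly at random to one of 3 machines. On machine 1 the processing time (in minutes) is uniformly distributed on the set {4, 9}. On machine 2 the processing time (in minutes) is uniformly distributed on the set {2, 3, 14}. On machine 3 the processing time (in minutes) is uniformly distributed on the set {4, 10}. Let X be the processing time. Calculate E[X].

E[X | machine 1] = (4+9)/2 = 13/2.
E[X | machine 2] = (2+3+14)/3 = 19/3.
E[X | machine 3] = (4+10)/2 = 7.
E[X] = (1/3)·(13/2) + (1/3)·(19/3) + (1/3)·(7) = 119/18.

119/18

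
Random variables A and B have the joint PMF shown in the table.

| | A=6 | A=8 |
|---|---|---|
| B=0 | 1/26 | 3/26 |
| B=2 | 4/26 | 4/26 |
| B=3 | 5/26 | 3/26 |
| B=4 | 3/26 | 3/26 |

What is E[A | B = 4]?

P(B = 4) = 3/13.
Σ A·P over the event = 6·(3/26) + 8·(3/26) = 21/13.
E[A | B = 4] = (21/13) / (3/13) = 7.

7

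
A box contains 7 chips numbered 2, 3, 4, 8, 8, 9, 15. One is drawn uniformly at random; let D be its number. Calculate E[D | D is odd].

9

P(D is odd) = 3/7.
Σ over the event: 3·1/7 + 9·1/7 + 15·1/7 = 27/7.
E[D | D is odd] = (27/7) / (3/7) = 9.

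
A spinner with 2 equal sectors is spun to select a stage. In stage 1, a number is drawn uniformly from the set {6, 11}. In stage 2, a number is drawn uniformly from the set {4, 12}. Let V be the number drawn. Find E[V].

E[V | stage 1] = (6+11)/2 = 17/2.
E[V | stage 2] = (4+12)/2 = 8.
E[V] = (1/2)·(17/2) + (1/2)·(8) = 33/4.

33/4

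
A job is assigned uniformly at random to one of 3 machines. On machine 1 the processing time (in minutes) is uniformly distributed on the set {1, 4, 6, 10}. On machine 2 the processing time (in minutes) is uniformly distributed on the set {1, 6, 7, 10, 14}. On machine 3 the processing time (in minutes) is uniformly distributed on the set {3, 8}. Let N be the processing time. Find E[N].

367/60

E[N | machine 1] = (1+4+6+10)/4 = 21/4.
E[N | machine 2] = (1+6+7+10+14)/5 = 38/5.
E[N | machine 3] = (3+8)/2 = 11/2.
E[N] = (1/3)·(21/4) + (1/3)·(38/5) + (1/3)·(11/2) = 367/60.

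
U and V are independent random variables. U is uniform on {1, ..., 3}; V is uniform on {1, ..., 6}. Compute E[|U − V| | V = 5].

3

P(V = 5) = 1/6.
Summing |U−V|·P(x,y) over outcomes with V = 5 gives 1/2.
E[|U − V| | V = 5] = (1/2) / (1/6) = 3.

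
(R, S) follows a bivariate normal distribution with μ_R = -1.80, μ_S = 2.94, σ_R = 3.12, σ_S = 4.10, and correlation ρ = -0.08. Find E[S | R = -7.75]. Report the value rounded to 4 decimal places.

E[S | R=x] = μ_S + ρ(σ_S/σ_R)(x − μ_R) for jointly normal variables.
E[S | R=-7.75] = 2.94 + (-0.08)·(4.10/3.12)·(-7.75 − (-1.80)) = 2.94 + (-0.10513)·(-5.95) = 3.5655.

3.5655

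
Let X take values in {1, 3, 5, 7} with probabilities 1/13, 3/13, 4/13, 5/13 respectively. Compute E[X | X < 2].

P(X < 2) = 1/13.
Σ over the event: 1·1/13 = 1/13.
E[X | X < 2] = (1/13) / (1/13) = 1.

1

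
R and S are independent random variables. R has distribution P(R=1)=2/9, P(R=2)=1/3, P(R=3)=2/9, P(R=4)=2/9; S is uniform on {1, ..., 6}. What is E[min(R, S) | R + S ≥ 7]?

31/11

P(R + S ≥ 7) = 11/27.
Summing min(R,S)·P(x,y) over outcomes with R + S ≥ 7 gives 31/27.
E[min(R, S) | R + S ≥ 7] = (31/27) / (11/27) = 31/11.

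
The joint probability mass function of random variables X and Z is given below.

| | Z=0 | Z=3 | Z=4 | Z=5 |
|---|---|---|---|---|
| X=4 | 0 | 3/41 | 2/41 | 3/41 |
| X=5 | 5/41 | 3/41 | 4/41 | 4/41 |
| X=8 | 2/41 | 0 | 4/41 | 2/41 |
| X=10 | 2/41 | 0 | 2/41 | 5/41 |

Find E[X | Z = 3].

9/2

P(Z = 3) = 6/41.
Σ X·P over the event = 4·(3/41) + 5·(3/41) = 27/41.
E[X | Z = 3] = (27/41) / (6/41) = 9/2.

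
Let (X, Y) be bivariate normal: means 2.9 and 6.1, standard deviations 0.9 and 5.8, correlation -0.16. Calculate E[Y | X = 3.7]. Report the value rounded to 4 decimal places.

For a bivariate normal, E[Y | X=x] = μ_Y + ρ·(σ_Y/σ_X)·(x − μ_X).
E[Y | X=3.7] = 6.1 + (-0.16)·(5.8/0.9)·(3.7 − (2.9)) = 6.1 + (-1.0311)·(0.8) = 5.2751.

5.2751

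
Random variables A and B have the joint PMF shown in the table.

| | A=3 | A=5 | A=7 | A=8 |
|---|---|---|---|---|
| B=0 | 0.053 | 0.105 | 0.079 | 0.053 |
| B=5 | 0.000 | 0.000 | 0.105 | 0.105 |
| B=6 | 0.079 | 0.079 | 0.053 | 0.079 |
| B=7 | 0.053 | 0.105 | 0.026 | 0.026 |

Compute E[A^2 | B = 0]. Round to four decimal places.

35.7414

P(B = 0) = 0.290.
Σ A^2·P over the event = 9·(0.053) + 25·(0.105) + 49·(0.079) + 64·(0.053) = 10.365.
E[A^2 | B = 0] = (10.365) / (0.290) = 35.7414.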